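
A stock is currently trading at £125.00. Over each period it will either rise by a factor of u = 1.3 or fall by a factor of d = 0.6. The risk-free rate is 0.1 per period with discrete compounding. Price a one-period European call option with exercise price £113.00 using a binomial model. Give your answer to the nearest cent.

£32.14

Risk-neutral probability p = (1 + 0.1 − 0.6)/(1.3 − 0.6) = 0.5000/0.7000 = 0.7143
Terminal stock prices: S_u = 162.5, S_d = 75
Terminal payoffs (S − K): max(49.5, 0) = 49.5, max(-38, 0) = 0
Node 0 (S = 125): V_0 = 1/1.1·[0.7143·49.5000 + 0.2857·0.0000] = 32.1429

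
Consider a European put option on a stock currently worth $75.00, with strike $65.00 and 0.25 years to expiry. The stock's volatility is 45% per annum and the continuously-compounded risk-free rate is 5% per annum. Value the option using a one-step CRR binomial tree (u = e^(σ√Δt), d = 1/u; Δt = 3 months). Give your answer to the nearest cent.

$2.67

CRR parameters: u = e^(σ√Δt) = e^(0.45·√0.25) = 1.2523, d = 1/u = 0.7985
Per-period rate: rΔt = 0.05·0.25 = 0.0125, so R = e^0.0125 = 1.0126
Risk-neutral probability p = (e^0.0125 − 0.7985)/(1.2523 − 0.7985) = 0.2141/0.4538 = 0.4717
Terminal stock prices: S_u = 93.92, S_d = 59.89
Terminal payoffs (K − S): max(-28.92, 0) = 0, max(5.111, 0) = 5.111
Node 0 (S = 75): V_0 = e^(−0.0125)·[0.4717·0.0000 + 0.5283·5.1113] = 2.6667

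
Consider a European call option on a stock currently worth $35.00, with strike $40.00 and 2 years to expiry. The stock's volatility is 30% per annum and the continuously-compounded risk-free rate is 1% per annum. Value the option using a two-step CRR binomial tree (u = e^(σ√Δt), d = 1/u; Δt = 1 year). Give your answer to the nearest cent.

$4.55

CRR parameters: u = e^(σ√Δt) = e^(0.3·√1) = 1.3499, d = 1/u = 0.7408
Per-period rate: rΔt = 0.01·1 = 0.01, so R = e^0.01 = 1.0101
Risk-neutral probability p = (e^0.01 − 0.7408)/(1.3499 − 0.7408) = 0.2692/0.6090 = 0.4421
Terminal stock prices: S_uu = 63.77, S_ud = 35, S_dd = 19.21
Terminal payoffs (S − K): max(23.77, 0) = 23.77, max(-5, 0) = 0, max(-20.79, 0) = 0
Node u (S = 47.25): V_u = e^(−0.01)·[0.4421·23.7742 + 0.5579·0.0000] = 10.4050
Node d (S = 25.93): V_d = e^(−0.01)·[0.4421·0.0000 + 0.5579·0.0000] = 0.0000
Node 0 (S = 35): V_0 = e^(−0.01)·[0.4421·10.4050 + 0.5579·0.0000] = 4.5539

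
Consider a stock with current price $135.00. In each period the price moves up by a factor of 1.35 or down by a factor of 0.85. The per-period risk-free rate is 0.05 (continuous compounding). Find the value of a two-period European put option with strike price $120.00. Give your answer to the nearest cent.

Risk-neutral probability p = (e^0.05 − 0.85)/(1.35 − 0.85) = 0.2013/0.5000 = 0.4025
Terminal stock prices: S_uu = 246, S_ud = 154.9, S_dd = 97.54
Terminal payoffs (K − S): max(-126, 0) = 0, max(-34.91, 0) = 0, max(22.46, 0) = 22.46
Node u (S = 182.2): V_u = e^(−0.05)·[0.4025·0.0000 + 0.5975·0.0000] = 0.0000
Node d (S = 114.8): V_d = e^(−0.05)·[0.4025·0.0000 + 0.5975·22.4625] = 12.7659
Node 0 (S = 135): V_0 = e^(−0.05)·[0.4025·0.0000 + 0.5975·12.7659] = 7.2551

$7.26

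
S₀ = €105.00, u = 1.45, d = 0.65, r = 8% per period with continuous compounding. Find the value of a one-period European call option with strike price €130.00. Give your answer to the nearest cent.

€11.12

Risk-neutral probability p = (e^0.08 − 0.65)/(1.45 − 0.65) = 0.4333/0.8000 = 0.5416
Terminal stock prices: S_u = 152.2, S_d = 68.25
Terminal payoffs (S − K): max(22.25, 0) = 22.25, max(-61.75, 0) = 0
Node 0 (S = 105): V_0 = e^(−0.08)·[0.5416·22.2500 + 0.4584·0.0000] = 11.1243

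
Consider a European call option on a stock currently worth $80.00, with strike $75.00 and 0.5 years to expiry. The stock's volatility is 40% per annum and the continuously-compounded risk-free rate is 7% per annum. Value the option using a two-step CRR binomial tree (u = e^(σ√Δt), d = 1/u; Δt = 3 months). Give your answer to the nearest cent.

CRR parameters: u = e^(σ√Δt) = e^(0.4·√0.25) = 1.2214, d = 1/u = 0.8187
Per-period rate: rΔt = 0.07·0.25 = 0.0175, so R = e^0.0175 = 1.0177
Risk-neutral probability p = (e^0.0175 − 0.8187)/(1.2214 − 0.8187) = 0.1989/0.4027 = 0.4940
Terminal stock prices: S_uu = 119.3, S_ud = 80, S_dd = 53.63
Terminal payoffs (S − K): max(44.35, 0) = 44.35, max(5, 0) = 5, max(-21.37, 0) = 0
Node u (S = 97.71): V_u = e^(−0.0175)·[0.4940·44.3460 + 0.5060·5.0000] = 24.0133
Node d (S = 65.5): V_d = e^(−0.0175)·[0.4940·5.0000 + 0.5060·0.0000] = 2.4272
Node 0 (S = 80): V_0 = e^(−0.0175)·[0.4940·24.0133 + 0.5060·2.4272] = 12.8638

$12.86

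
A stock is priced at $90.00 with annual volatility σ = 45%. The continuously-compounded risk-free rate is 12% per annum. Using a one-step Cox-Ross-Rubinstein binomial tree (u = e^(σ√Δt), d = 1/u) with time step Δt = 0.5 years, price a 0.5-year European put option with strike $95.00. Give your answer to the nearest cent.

CRR parameters: u = e^(σ√Δt) = e^(0.45·√0.5) = 1.3746, d = 1/u = 0.7275
Per-period rate: rΔt = 0.12·0.5 = 0.06, so R = e^0.06 = 1.0618
Risk-neutral probability p = (e^0.06 − 0.7275)/(1.3746 − 0.7275) = 0.3344/0.6472 = 0.5167
Terminal stock prices: S_u = 123.7, S_d = 65.47
Terminal payoffs (K − S): max(-28.72, 0) = 0, max(29.53, 0) = 29.53
Node 0 (S = 90): V_0 = e^(−0.06)·[0.5167·0.0000 + 0.4833·29.5287] = 13.4412

$13.44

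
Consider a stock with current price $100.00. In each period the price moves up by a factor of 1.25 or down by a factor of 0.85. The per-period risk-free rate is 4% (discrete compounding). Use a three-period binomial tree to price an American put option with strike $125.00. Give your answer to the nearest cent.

Risk-neutral probability p = (1 + 0.04 − 0.85)/(1.25 − 0.85) = 0.1900/0.4000 = 0.4750
Terminal stock prices: S_uuu = 195.3, S_uud = 132.8, S_udd = 90.31, S_ddd = 61.41
Terminal payoffs (K − S): max(-70.31, 0) = 0, max(-7.812, 0) = 0, max(34.69, 0) = 34.69, max(63.59, 0) = 63.59
Node uu (S = 156.2): continuation = 1/1.04·[0.4750·0.0000 + 0.5250·0.0000] = 0.0000; exercise value = 0.0000 ≤ continuation, so V_uu = 0.0000
Node ud (S = 106.2): continuation = 1/1.04·[0.4750·0.0000 + 0.5250·34.6875] = 17.5105; exercise value = 18.7500 > continuation, so V_ud = 18.7500 (exercise)
Node dd (S = 72.25): continuation = 1/1.04·[0.4750·34.6875 + 0.5250·63.5875] = 47.9423; exercise value = 52.7500 > continuation, so V_dd = 52.7500 (exercise)
Node u (S = 125): continuation = 1/1.04·[0.4750·0.0000 + 0.5250·18.7500] = 9.4651; exercise value = 0.0000 ≤ continuation, so V_u = 9.4651
Node d (S = 85): continuation = 1/1.04·[0.4750·18.7500 + 0.5250·52.7500] = 35.1923; exercise value = 40.0000 > continuation, so V_d = 40.0000 (exercise)
Node 0 (S = 100): continuation = 1/1.04·[0.4750·9.4651 + 0.5250·40.0000] = 24.5153; exercise value = 25.0000 > continuation, so V_0 = 25.0000 (exercise)

$25.00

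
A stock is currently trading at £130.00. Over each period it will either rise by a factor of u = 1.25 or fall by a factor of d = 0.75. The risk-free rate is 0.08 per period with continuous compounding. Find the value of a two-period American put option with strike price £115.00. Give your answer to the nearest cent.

£5.39

Risk-neutral probability p = (e^0.08 − 0.75)/(1.25 − 0.75) = 0.3333/0.5000 = 0.6666
Terminal stock prices: S_uu = 203.1, S_ud = 121.9, S_dd = 73.12
Terminal payoffs (K − S): max(-88.12, 0) = 0, max(-6.875, 0) = 0, max(41.88, 0) = 41.88
Node u (S = 162.5): continuation = e^(−0.08)·[0.6666·0.0000 + 0.3334·0.0000] = 0.0000; exercise value = 0.0000 ≤ continuation, so V_u = 0.0000
Node d (S = 97.5): continuation = e^(−0.08)·[0.6666·0.0000 + 0.3334·41.8750] = 12.8887; exercise value = 17.5000 > continuation, so V_d = 17.5000 (exercise)
Node 0 (S = 130): continuation = e^(−0.08)·[0.6666·0.0000 + 0.3334·17.5000] = 5.3863; exercise value = 0.0000 ≤ continuation, so V_0 = 5.3863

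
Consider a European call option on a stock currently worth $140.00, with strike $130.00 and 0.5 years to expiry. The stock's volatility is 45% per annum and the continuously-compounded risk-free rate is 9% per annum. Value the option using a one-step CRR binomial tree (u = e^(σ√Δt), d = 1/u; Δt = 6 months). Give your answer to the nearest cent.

$29.39

CRR parameters: u = e^(σ√Δt) = e^(0.45·√0.5) = 1.3746, d = 1/u = 0.7275
Per-period rate: rΔt = 0.09·0.5 = 0.045, so R = e^0.045 = 1.0460
Risk-neutral probability p = (e^0.045 − 0.7275)/(1.3746 − 0.7275) = 0.3186/0.6472 = 0.4922
Terminal stock prices: S_u = 192.5, S_d = 101.8
Terminal payoffs (S − K): max(62.45, 0) = 62.45, max(-28.16, 0) = 0
Node 0 (S = 140): V_0 = e^(−0.045)·[0.4922·62.4508 + 0.5078·0.0000] = 29.3878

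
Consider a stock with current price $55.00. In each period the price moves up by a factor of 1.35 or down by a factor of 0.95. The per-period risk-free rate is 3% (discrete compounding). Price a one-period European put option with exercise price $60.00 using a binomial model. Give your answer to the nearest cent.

Risk-neutral probability p = (1 + 0.03 − 0.95)/(1.35 − 0.95) = 0.0800/0.4000 = 0.2000
Terminal stock prices: S_u = 74.25, S_d = 52.25
Terminal payoffs (K − S): max(-14.25, 0) = 0, max(7.75, 0) = 7.75
Node 0 (S = 55): V_0 = 1/1.03·[0.2000·0.0000 + 0.8000·7.7500] = 6.0194

$6.02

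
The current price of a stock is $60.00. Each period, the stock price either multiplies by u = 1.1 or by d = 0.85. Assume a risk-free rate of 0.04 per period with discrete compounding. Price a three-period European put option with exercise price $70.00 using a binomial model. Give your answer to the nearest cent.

$6.08

Risk-neutral probability p = (1 + 0.04 − 0.85)/(1.1 − 0.85) = 0.1900/0.2500 = 0.7600
Terminal stock prices: S_uuu = 79.86, S_uud = 61.71, S_udd = 47.68, S_ddd = 36.85
Terminal payoffs (K − S): max(-9.86, 0) = 0, max(8.29, 0) = 8.29, max(22.32, 0) = 22.32, max(33.15, 0) = 33.15
Node uu (S = 72.6): V_uu = 1/1.04·[0.7600·0.0000 + 0.2400·8.2900] = 1.9131
Node ud (S = 56.1): V_ud = 1/1.04·[0.7600·8.2900 + 0.2400·22.3150] = 11.2077
Node dd (S = 43.35): V_dd = 1/1.04·[0.7600·22.3150 + 0.2400·33.1525] = 23.9577
Node u (S = 66): V_u = 1/1.04·[0.7600·1.9131 + 0.2400·11.2077] = 3.9844
Node d (S = 51): V_d = 1/1.04·[0.7600·11.2077 + 0.2400·23.9577] = 13.7189
Node 0 (S = 60): V_0 = 1/1.04·[0.7600·3.9844 + 0.2400·13.7189] = 6.0776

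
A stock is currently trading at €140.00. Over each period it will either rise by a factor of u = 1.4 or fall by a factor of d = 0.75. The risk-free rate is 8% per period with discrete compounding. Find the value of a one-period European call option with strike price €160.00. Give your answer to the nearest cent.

€16.92

Risk-neutral probability p = (1 + 0.08 − 0.75)/(1.4 − 0.75) = 0.3300/0.6500 = 0.5077
Terminal stock prices: S_u = 196, S_d = 105
Terminal payoffs (S − K): max(36, 0) = 36, max(-55, 0) = 0
Node 0 (S = 140): V_0 = 1/1.08·[0.5077·36.0000 + 0.4923·0.0000] = 16.9231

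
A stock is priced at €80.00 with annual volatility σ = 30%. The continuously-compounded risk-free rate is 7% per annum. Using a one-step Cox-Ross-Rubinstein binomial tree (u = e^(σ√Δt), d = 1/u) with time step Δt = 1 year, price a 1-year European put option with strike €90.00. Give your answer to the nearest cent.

€13.05

CRR parameters: u = e^(σ√Δt) = e^(0.3·√1) = 1.3499, d = 1/u = 0.7408
Per-period rate: rΔt = 0.07·1 = 0.07, so R = e^0.07 = 1.0725
Risk-neutral probability p = (e^0.07 − 0.7408)/(1.3499 − 0.7408) = 0.3317/0.6090 = 0.5446
Terminal stock prices: S_u = 108, S_d = 59.27
Terminal payoffs (K − S): max(-17.99, 0) = 0, max(30.73, 0) = 30.73
Node 0 (S = 80): V_0 = e^(−0.07)·[0.5446·0.0000 + 0.4554·30.7345] = 13.0500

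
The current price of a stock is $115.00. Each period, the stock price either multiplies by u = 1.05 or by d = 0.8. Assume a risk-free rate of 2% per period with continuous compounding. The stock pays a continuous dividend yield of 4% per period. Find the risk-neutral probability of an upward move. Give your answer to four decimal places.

Per-period risk-free factor R = e^0.02 = 1.0202; dividend-adjusted growth = e^(0.02−0.04) = 0.9802.
Risk-neutral probability p = (0.9802 − 0.8)/(1.05 − 0.8) = 0.1802/0.2500 = 0.7208

p = 0.7208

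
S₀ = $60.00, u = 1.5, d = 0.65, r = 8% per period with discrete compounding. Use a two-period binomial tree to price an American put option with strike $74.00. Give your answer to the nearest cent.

Risk-neutral probability p = (1 + 0.08 − 0.65)/(1.5 − 0.65) = 0.4300/0.8500 = 0.5059
Terminal stock prices: S_uu = 135, S_ud = 58.5, S_dd = 25.35
Terminal payoffs (K − S): max(-61, 0) = 0, max(15.5, 0) = 15.5, max(48.65, 0) = 48.65
Node u (S = 90): continuation = 1/1.08·[0.5059·0.0000 + 0.4941·15.5000] = 7.0915; exercise value = 0.0000 ≤ continuation, so V_u = 7.0915
Node d (S = 39): continuation = 1/1.08·[0.5059·15.5000 + 0.4941·48.6500] = 29.5185; exercise value = 35.0000 > continuation, so V_d = 35.0000 (exercise)
Node 0 (S = 60): continuation = 1/1.08·[0.5059·7.0915 + 0.4941·35.0000] = 19.3348; exercise value = 14.0000 ≤ continuation, so V_0 = 19.3348

$19.33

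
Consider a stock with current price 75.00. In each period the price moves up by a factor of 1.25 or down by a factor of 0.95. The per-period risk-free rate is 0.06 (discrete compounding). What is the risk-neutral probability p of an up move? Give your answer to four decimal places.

Risk-neutral probability p = (1 + 0.06 − 0.95)/(1.25 − 0.95) = 0.1100/0.3000 = 0.3667

p = 0.3667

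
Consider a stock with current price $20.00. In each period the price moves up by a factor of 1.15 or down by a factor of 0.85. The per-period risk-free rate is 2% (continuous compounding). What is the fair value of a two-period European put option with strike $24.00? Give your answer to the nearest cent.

Risk-neutral probability p = (e^0.02 − 0.85)/(1.15 − 0.85) = 0.1702/0.3000 = 0.5673
Terminal stock prices: S_uu = 26.45, S_ud = 19.55, S_dd = 14.45
Terminal payoffs (K − S): max(-2.45, 0) = 0, max(4.45, 0) = 4.45, max(9.55, 0) = 9.55
Node u (S = 23): V_u = e^(−0.02)·[0.5673·0.0000 + 0.4327·4.4500] = 1.8872
Node d (S = 17): V_d = e^(−0.02)·[0.5673·4.4500 + 0.4327·9.5500] = 6.5248
Node 0 (S = 20): V_0 = e^(−0.02)·[0.5673·1.8872 + 0.4327·6.5248] = 3.8166

$3.82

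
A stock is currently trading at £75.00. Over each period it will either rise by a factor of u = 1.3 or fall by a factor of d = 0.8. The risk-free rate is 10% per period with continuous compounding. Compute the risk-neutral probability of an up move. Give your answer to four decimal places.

p = 0.6103

Risk-neutral probability p = (e^0.1 − 0.8)/(1.3 − 0.8) = 0.3052/0.5000 = 0.6103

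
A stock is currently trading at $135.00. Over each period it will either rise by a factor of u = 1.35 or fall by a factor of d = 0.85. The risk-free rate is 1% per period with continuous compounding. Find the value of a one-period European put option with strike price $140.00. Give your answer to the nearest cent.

Risk-neutral probability p = (e^0.01 − 0.85)/(1.35 − 0.85) = 0.1601/0.5000 = 0.3201
Terminal stock prices: S_u = 182.2, S_d = 114.8
Terminal payoffs (K − S): max(-42.25, 0) = 0, max(25.25, 0) = 25.25
Node 0 (S = 135): V_0 = e^(−0.01)·[0.3201·0.0000 + 0.6799·25.2500] = 16.9966

$17.00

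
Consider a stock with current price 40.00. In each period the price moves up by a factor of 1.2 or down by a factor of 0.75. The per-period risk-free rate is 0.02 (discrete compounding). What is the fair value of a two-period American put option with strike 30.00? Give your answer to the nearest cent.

1.15

Risk-neutral probability p = (1 + 0.02 − 0.75)/(1.2 − 0.75) = 0.2700/0.4500 = 0.6000
Terminal stock prices: S_uu = 57.6, S_ud = 36, S_dd = 22.5
Terminal payoffs (K − S): max(-27.6, 0) = 0, max(-6, 0) = 0, max(7.5, 0) = 7.5
Node u (S = 48): continuation = 1/1.02·[0.6000·0.0000 + 0.4000·0.0000] = 0.0000; exercise value = 0.0000 ≤ continuation, so V_u = 0.0000
Node d (S = 30): continuation = 1/1.02·[0.6000·0.0000 + 0.4000·7.5000] = 2.9412; exercise value = 0.0000 ≤ continuation, so V_d = 2.9412
Node 0 (S = 40): continuation = 1/1.02·[0.6000·0.0000 + 0.4000·2.9412] = 1.1534; exercise value = 0.0000 ≤ continuation, so V_0 = 1.1534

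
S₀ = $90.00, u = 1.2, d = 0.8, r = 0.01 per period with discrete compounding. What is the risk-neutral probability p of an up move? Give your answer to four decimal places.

p = 0.5250

Risk-neutral probability p = (1 + 0.01 − 0.8)/(1.2 − 0.8) = 0.2100/0.4000 = 0.5250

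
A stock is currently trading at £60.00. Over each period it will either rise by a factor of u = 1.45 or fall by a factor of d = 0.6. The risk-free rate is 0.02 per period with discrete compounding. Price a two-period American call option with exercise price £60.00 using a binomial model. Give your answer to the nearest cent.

£15.52

Risk-neutral probability p = (1 + 0.02 − 0.6)/(1.45 − 0.6) = 0.4200/0.8500 = 0.4941
Terminal stock prices: S_uu = 126.2, S_ud = 52.2, S_dd = 21.6
Terminal payoffs (S − K): max(66.15, 0) = 66.15, max(-7.8, 0) = 0, max(-38.4, 0) = 0
Node u (S = 87): continuation = 1/1.02·[0.4941·66.1500 + 0.5059·0.0000] = 32.0450; exercise value = 27.0000 ≤ continuation, so V_u = 32.0450
Node d (S = 36): continuation = 1/1.02·[0.4941·0.0000 + 0.5059·0.0000] = 0.0000; exercise value = 0.0000 ≤ continuation, so V_d = 0.0000
Node 0 (S = 60): continuation = 1/1.02·[0.4941·32.0450 + 0.5059·0.0000] = 15.5235; exercise value = 0.0000 ≤ continuation, so V_0 = 15.5235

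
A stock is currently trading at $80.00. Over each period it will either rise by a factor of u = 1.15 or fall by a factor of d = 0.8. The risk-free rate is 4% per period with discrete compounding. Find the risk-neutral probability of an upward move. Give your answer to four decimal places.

Risk-neutral probability p = (1 + 0.04 − 0.8)/(1.15 − 0.8) = 0.2400/0.3500 = 0.6857

p = 0.6857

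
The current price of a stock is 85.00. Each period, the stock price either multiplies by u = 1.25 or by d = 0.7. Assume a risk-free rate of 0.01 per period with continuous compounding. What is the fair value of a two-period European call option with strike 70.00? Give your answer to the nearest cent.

21.68

Risk-neutral probability p = (e^0.01 − 0.7)/(1.25 − 0.7) = 0.3101/0.5500 = 0.5637
Terminal stock prices: S_uu = 132.8, S_ud = 74.38, S_dd = 41.65
Terminal payoffs (S − K): max(62.81, 0) = 62.81, max(4.375, 0) = 4.375, max(-28.35, 0) = 0
Node u (S = 106.2): V_u = e^(−0.01)·[0.5637·62.8125 + 0.4363·4.3750] = 36.9465
Node d (S = 59.5): V_d = e^(−0.01)·[0.5637·4.3750 + 0.4363·0.0000] = 2.4418
Node 0 (S = 85): V_0 = e^(−0.01)·[0.5637·36.9465 + 0.4363·2.4418] = 21.6752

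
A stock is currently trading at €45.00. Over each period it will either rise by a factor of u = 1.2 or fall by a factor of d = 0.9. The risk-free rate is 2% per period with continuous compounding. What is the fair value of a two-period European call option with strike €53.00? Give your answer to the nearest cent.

€1.82

Risk-neutral probability p = (e^0.02 − 0.9)/(1.2 − 0.9) = 0.1202/0.3000 = 0.4007
Terminal stock prices: S_uu = 64.8, S_ud = 48.6, S_dd = 36.45
Terminal payoffs (S − K): max(11.8, 0) = 11.8, max(-4.4, 0) = 0, max(-16.55, 0) = 0
Node u (S = 54): V_u = e^(−0.02)·[0.4007·11.8000 + 0.5993·0.0000] = 4.6343
Node d (S = 40.5): V_d = e^(−0.02)·[0.4007·0.0000 + 0.5993·0.0000] = 0.0000
Node 0 (S = 45): V_0 = e^(−0.02)·[0.4007·4.6343 + 0.5993·0.0000] = 1.8201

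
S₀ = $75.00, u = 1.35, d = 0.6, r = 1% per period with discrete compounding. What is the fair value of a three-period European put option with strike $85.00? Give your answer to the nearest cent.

$23.28

Risk-neutral probability p = (1 + 0.01 − 0.6)/(1.35 − 0.6) = 0.4100/0.7500 = 0.5467
Terminal stock prices: S_uuu = 184.5, S_uud = 82.01, S_udd = 36.45, S_ddd = 16.2
Terminal payoffs (K − S): max(-99.53, 0) = 0, max(2.987, 0) = 2.987, max(48.55, 0) = 48.55, max(68.8, 0) = 68.8
Node uu (S = 136.7): V_uu = 1/1.01·[0.5467·0.0000 + 0.4533·2.9875] = 1.3409
Node ud (S = 60.75): V_ud = 1/1.01·[0.5467·2.9875 + 0.4533·48.5500] = 23.4084
Node dd (S = 27): V_dd = 1/1.01·[0.5467·48.5500 + 0.4533·68.8000] = 57.1584
Node u (S = 101.2): V_u = 1/1.01·[0.5467·1.3409 + 0.4533·23.4084] = 11.2325
Node d (S = 45): V_d = 1/1.01·[0.5467·23.4084 + 0.4533·57.1584] = 38.3252
Node 0 (S = 75): V_0 = 1/1.01·[0.5467·11.2325 + 0.4533·38.3252] = 23.2817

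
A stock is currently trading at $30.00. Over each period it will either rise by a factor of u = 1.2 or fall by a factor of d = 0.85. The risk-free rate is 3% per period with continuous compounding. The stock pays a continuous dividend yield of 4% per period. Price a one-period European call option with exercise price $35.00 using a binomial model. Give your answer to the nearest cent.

Per-period risk-free factor R = e^0.03 = 1.0305; dividend-adjusted growth = e^(0.03−0.04) = 0.9900.
Risk-neutral probability p = (0.9900 − 0.85)/(1.2 − 0.85) = 0.1400/0.3500 = 0.4001
Terminal stock prices: S_u = 36, S_d = 25.5
Terminal payoffs (S − K): max(1, 0) = 1, max(-9.5, 0) = 0
Node 0 (S = 30): V_0 = e^(−0.03)·[0.4001·1.0000 + 0.5999·0.0000] = 0.3883

$0.39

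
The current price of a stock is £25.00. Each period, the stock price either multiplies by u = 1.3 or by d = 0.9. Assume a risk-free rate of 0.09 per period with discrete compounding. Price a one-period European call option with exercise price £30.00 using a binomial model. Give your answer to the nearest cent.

£1.09

Risk-neutral probability p = (1 + 0.09 − 0.9)/(1.3 − 0.9) = 0.1900/0.4000 = 0.4750
Terminal stock prices: S_u = 32.5, S_d = 22.5
Terminal payoffs (S − K): max(2.5, 0) = 2.5, max(-7.5, 0) = 0
Node 0 (S = 25): V_0 = 1/1.09·[0.4750·2.5000 + 0.5250·0.0000] = 1.0894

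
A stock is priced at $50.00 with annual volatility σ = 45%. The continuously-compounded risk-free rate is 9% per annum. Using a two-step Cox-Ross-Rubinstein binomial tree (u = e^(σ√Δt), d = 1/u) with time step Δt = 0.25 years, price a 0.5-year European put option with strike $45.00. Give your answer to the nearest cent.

$3.21

CRR parameters: u = e^(σ√Δt) = e^(0.45·√0.25) = 1.2523, d = 1/u = 0.7985
Per-period rate: rΔt = 0.09·0.25 = 0.0225, so R = e^0.0225 = 1.0228
Risk-neutral probability p = (e^0.0225 − 0.7985)/(1.2523 − 0.7985) = 0.2242/0.4538 = 0.4941
Terminal stock prices: S_uu = 78.42, S_ud = 50, S_dd = 31.88
Terminal payoffs (K − S): max(-33.42, 0) = 0, max(-5, 0) = 0, max(13.12, 0) = 13.12
Node u (S = 62.62): V_u = e^(−0.0225)·[0.4941·0.0000 + 0.5059·0.0000] = 0.0000
Node d (S = 39.93): V_d = e^(−0.0225)·[0.4941·0.0000 + 0.5059·13.1186] = 6.4887
Node 0 (S = 50): V_0 = e^(−0.0225)·[0.4941·0.0000 + 0.5059·6.4887] = 3.2094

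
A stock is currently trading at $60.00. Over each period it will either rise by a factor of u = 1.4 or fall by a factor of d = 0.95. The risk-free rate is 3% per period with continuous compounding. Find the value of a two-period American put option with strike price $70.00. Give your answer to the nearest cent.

Risk-neutral probability p = (e^0.03 − 0.95)/(1.4 − 0.95) = 0.0805/0.4500 = 0.1788
Terminal stock prices: S_uu = 117.6, S_ud = 79.8, S_dd = 54.15
Terminal payoffs (K − S): max(-47.6, 0) = 0, max(-9.8, 0) = 0, max(15.85, 0) = 15.85
Node u (S = 84): continuation = e^(−0.03)·[0.1788·0.0000 + 0.8212·0.0000] = 0.0000; exercise value = 0.0000 ≤ continuation, so V_u = 0.0000
Node d (S = 57): continuation = e^(−0.03)·[0.1788·0.0000 + 0.8212·15.8500] = 12.6315; exercise value = 13.0000 > continuation, so V_d = 13.0000 (exercise)
Node 0 (S = 60): continuation = e^(−0.03)·[0.1788·0.0000 + 0.8212·13.0000] = 10.3602; exercise value = 10.0000 ≤ continuation, so V_0 = 10.3602

$10.36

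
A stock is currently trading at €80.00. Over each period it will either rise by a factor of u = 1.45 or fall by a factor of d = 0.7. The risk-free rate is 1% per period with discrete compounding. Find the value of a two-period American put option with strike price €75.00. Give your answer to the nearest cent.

Risk-neutral probability p = (1 + 0.01 − 0.7)/(1.45 − 0.7) = 0.3100/0.7500 = 0.4133
Terminal stock prices: S_uu = 168.2, S_ud = 81.2, S_dd = 39.2
Terminal payoffs (K − S): max(-93.2, 0) = 0, max(-6.2, 0) = 0, max(35.8, 0) = 35.8
Node u (S = 116): continuation = 1/1.01·[0.4133·0.0000 + 0.5867·0.0000] = 0.0000; exercise value = 0.0000 ≤ continuation, so V_u = 0.0000
Node d (S = 56): continuation = 1/1.01·[0.4133·0.0000 + 0.5867·35.8000] = 20.7947; exercise value = 19.0000 ≤ continuation, so V_d = 20.7947
Node 0 (S = 80): continuation = 1/1.01·[0.4133·0.0000 + 0.5867·20.7947] = 12.0788; exercise value = 0.0000 ≤ continuation, so V_0 = 12.0788

€12.08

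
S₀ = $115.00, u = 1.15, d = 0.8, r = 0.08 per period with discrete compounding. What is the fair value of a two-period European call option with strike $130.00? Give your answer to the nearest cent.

$12.12

Risk-neutral probability p = (1 + 0.08 − 0.8)/(1.15 − 0.8) = 0.2800/0.3500 = 0.8000
Terminal stock prices: S_uu = 152.1, S_ud = 105.8, S_dd = 73.6
Terminal payoffs (S − K): max(22.09, 0) = 22.09, max(-24.2, 0) = 0, max(-56.4, 0) = 0
Node u (S = 132.2): V_u = 1/1.08·[0.8000·22.0875 + 0.2000·0.0000] = 16.3611
Node d (S = 92): V_d = 1/1.08·[0.8000·0.0000 + 0.2000·0.0000] = 0.0000
Node 0 (S = 115): V_0 = 1/1.08·[0.8000·16.3611 + 0.2000·0.0000] = 12.1193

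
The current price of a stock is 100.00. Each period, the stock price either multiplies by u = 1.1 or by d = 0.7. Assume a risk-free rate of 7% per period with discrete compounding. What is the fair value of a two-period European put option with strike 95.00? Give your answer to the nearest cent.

2.41

Risk-neutral probability p = (1 + 0.07 − 0.7)/(1.1 − 0.7) = 0.3700/0.4000 = 0.9250
Terminal stock prices: S_uu = 121, S_ud = 77, S_dd = 49
Terminal payoffs (K − S): max(-26, 0) = 0, max(18, 0) = 18, max(46, 0) = 46
Node u (S = 110): V_u = 1/1.07·[0.9250·0.0000 + 0.0750·18.0000] = 1.2617
Node d (S = 70): V_d = 1/1.07·[0.9250·18.0000 + 0.0750·46.0000] = 18.7850
Node 0 (S = 100): V_0 = 1/1.07·[0.9250·1.2617 + 0.0750·18.7850] = 2.4074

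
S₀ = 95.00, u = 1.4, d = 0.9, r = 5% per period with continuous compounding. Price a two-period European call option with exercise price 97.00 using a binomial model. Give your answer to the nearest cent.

Risk-neutral probability p = (e^0.05 − 0.9)/(1.4 − 0.9) = 0.1513/0.5000 = 0.3025
Terminal stock prices: S_uu = 186.2, S_ud = 119.7, S_dd = 76.95
Terminal payoffs (S − K): max(89.2, 0) = 89.2, max(22.7, 0) = 22.7, max(-20.05, 0) = 0
Node u (S = 133): V_u = e^(−0.05)·[0.3025·89.2000 + 0.6975·22.7000] = 40.7307
Node d (S = 85.5): V_d = e^(−0.05)·[0.3025·22.7000 + 0.6975·0.0000] = 6.5328
Node 0 (S = 95): V_0 = e^(−0.05)·[0.3025·40.7307 + 0.6975·6.5328] = 16.0559

16.06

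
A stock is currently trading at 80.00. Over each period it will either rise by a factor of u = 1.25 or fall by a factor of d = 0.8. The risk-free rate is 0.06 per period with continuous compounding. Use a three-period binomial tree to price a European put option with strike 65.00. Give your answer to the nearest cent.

Risk-neutral probability p = (e^0.06 − 0.8)/(1.25 − 0.8) = 0.2618/0.4500 = 0.5819
Terminal stock prices: S_uuu = 156.2, S_uud = 100, S_udd = 64, S_ddd = 40.96
Terminal payoffs (K − S): max(-91.25, 0) = 0, max(-35, 0) = 0, max(1, 0) = 1, max(24.04, 0) = 24.04
Node uu (S = 125): V_uu = e^(−0.06)·[0.5819·0.0000 + 0.4181·0.0000] = 0.0000
Node ud (S = 80): V_ud = e^(−0.06)·[0.5819·0.0000 + 0.4181·1.0000] = 0.3938
Node dd (S = 51.2): V_dd = e^(−0.06)·[0.5819·1.0000 + 0.4181·24.0400] = 10.0147
Node u (S = 100): V_u = e^(−0.06)·[0.5819·0.0000 + 0.4181·0.3938] = 0.1551
Node d (S = 64): V_d = e^(−0.06)·[0.5819·0.3938 + 0.4181·10.0147] = 4.1595
Node 0 (S = 80): V_0 = e^(−0.06)·[0.5819·0.1551 + 0.4181·4.1595] = 1.7229

1.72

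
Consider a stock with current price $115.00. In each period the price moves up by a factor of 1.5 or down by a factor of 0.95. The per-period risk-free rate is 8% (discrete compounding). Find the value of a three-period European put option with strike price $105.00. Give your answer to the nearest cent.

Risk-neutral probability p = (1 + 0.08 − 0.95)/(1.5 − 0.95) = 0.1300/0.5500 = 0.2364
Terminal stock prices: S_uuu = 388.1, S_uud = 245.8, S_udd = 155.7, S_ddd = 98.6
Terminal payoffs (K − S): max(-283.1, 0) = 0, max(-140.8, 0) = 0, max(-50.68, 0) = 0, max(6.402, 0) = 6.402
Node uu (S = 258.8): V_uu = 1/1.08·[0.2364·0.0000 + 0.7636·0.0000] = 0.0000
Node ud (S = 163.9): V_ud = 1/1.08·[0.2364·0.0000 + 0.7636·0.0000] = 0.0000
Node dd (S = 103.8): V_dd = 1/1.08·[0.2364·0.0000 + 0.7636·6.4019] = 4.5266
Node u (S = 172.5): V_u = 1/1.08·[0.2364·0.0000 + 0.7636·0.0000] = 0.0000
Node d (S = 109.2): V_d = 1/1.08·[0.2364·0.0000 + 0.7636·4.5266] = 3.2006
Node 0 (S = 115): V_0 = 1/1.08·[0.2364·0.0000 + 0.7636·3.2006] = 2.2631

$2.26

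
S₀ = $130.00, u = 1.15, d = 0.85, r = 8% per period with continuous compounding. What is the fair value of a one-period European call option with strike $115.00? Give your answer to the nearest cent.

Risk-neutral probability p = (e^0.08 − 0.85)/(1.15 − 0.85) = 0.2333/0.3000 = 0.7776
Terminal stock prices: S_u = 149.5, S_d = 110.5
Terminal payoffs (S − K): max(34.5, 0) = 34.5, max(-4.5, 0) = 0
Node 0 (S = 130): V_0 = e^(−0.08)·[0.7776·34.5000 + 0.2224·0.0000] = 24.7654

$24.77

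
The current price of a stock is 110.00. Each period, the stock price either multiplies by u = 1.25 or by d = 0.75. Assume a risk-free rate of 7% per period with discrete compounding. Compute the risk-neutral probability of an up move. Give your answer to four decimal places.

Risk-neutral probability p = (1 + 0.07 − 0.75)/(1.25 − 0.75) = 0.3200/0.5000 = 0.6400

p = 0.6400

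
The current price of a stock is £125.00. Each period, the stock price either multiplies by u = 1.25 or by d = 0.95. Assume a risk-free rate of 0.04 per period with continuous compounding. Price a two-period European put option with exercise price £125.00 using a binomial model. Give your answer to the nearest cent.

Risk-neutral probability p = (e^0.04 − 0.95)/(1.25 − 0.95) = 0.0908/0.3000 = 0.3027
Terminal stock prices: S_uu = 195.3, S_ud = 148.4, S_dd = 112.8
Terminal payoffs (K − S): max(-70.31, 0) = 0, max(-23.44, 0) = 0, max(12.19, 0) = 12.19
Node u (S = 156.2): V_u = e^(−0.04)·[0.3027·0.0000 + 0.6973·0.0000] = 0.0000
Node d (S = 118.8): V_d = e^(−0.04)·[0.3027·0.0000 + 0.6973·12.1875] = 8.1651
Node 0 (S = 125): V_0 = e^(−0.04)·[0.3027·0.0000 + 0.6973·8.1651] = 5.4703

£5.47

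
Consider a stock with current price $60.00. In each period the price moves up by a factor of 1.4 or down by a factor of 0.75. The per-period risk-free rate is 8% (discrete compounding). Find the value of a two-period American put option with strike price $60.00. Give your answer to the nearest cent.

Risk-neutral probability p = (1 + 0.08 − 0.75)/(1.4 − 0.75) = 0.3300/0.6500 = 0.5077
Terminal stock prices: S_uu = 117.6, S_ud = 63, S_dd = 33.75
Terminal payoffs (K − S): max(-57.6, 0) = 0, max(-3, 0) = 0, max(26.25, 0) = 26.25
Node u (S = 84): continuation = 1/1.08·[0.5077·0.0000 + 0.4923·0.0000] = 0.0000; exercise value = 0.0000 ≤ continuation, so V_u = 0.0000
Node d (S = 45): continuation = 1/1.08·[0.5077·0.0000 + 0.4923·26.2500] = 11.9658; exercise value = 15.0000 > continuation, so V_d = 15.0000 (exercise)
Node 0 (S = 60): continuation = 1/1.08·[0.5077·0.0000 + 0.4923·15.0000] = 6.8376; exercise value = 0.0000 ≤ continuation, so V_0 = 6.8376

$6.84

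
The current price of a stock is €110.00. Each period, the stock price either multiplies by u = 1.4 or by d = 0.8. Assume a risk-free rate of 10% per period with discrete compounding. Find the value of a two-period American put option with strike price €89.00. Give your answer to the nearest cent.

Risk-neutral probability p = (1 + 0.1 − 0.8)/(1.4 − 0.8) = 0.3000/0.6000 = 0.5000
Terminal stock prices: S_uu = 215.6, S_ud = 123.2, S_dd = 70.4
Terminal payoffs (K − S): max(-126.6, 0) = 0, max(-34.2, 0) = 0, max(18.6, 0) = 18.6
Node u (S = 154): continuation = 1/1.1·[0.5000·0.0000 + 0.5000·0.0000] = 0.0000; exercise value = 0.0000 ≤ continuation, so V_u = 0.0000
Node d (S = 88): continuation = 1/1.1·[0.5000·0.0000 + 0.5000·18.6000] = 8.4545; exercise value = 1.0000 ≤ continuation, so V_d = 8.4545
Node 0 (S = 110): continuation = 1/1.1·[0.5000·0.0000 + 0.5000·8.4545] = 3.8430; exercise value = 0.0000 ≤ continuation, so V_0 = 3.8430

€3.84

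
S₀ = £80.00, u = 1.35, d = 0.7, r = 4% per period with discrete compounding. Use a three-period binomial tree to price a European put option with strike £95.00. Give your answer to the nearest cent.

£19.87

Risk-neutral probability p = (1 + 0.04 − 0.7)/(1.35 − 0.7) = 0.3400/0.6500 = 0.5231
Terminal stock prices: S_uuu = 196.8, S_uud = 102.1, S_udd = 52.92, S_ddd = 27.44
Terminal payoffs (K − S): max(-101.8, 0) = 0, max(-7.06, 0) = 0, max(42.08, 0) = 42.08, max(67.56, 0) = 67.56
Node uu (S = 145.8): V_uu = 1/1.04·[0.5231·0.0000 + 0.4769·0.0000] = 0.0000
Node ud (S = 75.6): V_ud = 1/1.04·[0.5231·0.0000 + 0.4769·42.0800] = 19.2970
Node dd (S = 39.2): V_dd = 1/1.04·[0.5231·42.0800 + 0.4769·67.5600] = 52.1462
Node u (S = 108): V_u = 1/1.04·[0.5231·0.0000 + 0.4769·19.2970] = 8.8492
Node d (S = 56): V_d = 1/1.04·[0.5231·19.2970 + 0.4769·52.1462] = 33.6188
Node 0 (S = 80): V_0 = 1/1.04·[0.5231·8.8492 + 0.4769·33.6188] = 19.8677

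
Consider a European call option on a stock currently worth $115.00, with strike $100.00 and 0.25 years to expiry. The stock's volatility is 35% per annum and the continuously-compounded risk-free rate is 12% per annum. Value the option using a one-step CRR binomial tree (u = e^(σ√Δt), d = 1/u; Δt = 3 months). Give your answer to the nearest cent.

$19.49

CRR parameters: u = e^(σ√Δt) = e^(0.35·√0.25) = 1.1912, d = 1/u = 0.8395
Per-period rate: rΔt = 0.12·0.25 = 0.03, so R = e^0.03 = 1.0305
Risk-neutral probability p = (e^0.03 − 0.8395)/(1.1912 − 0.8395) = 0.1910/0.3518 = 0.5429
Terminal stock prices: S_u = 137, S_d = 96.54
Terminal payoffs (S − K): max(36.99, 0) = 36.99, max(-3.462, 0) = 0
Node 0 (S = 115): V_0 = e^(−0.03)·[0.5429·36.9933 + 0.4571·0.0000] = 19.4912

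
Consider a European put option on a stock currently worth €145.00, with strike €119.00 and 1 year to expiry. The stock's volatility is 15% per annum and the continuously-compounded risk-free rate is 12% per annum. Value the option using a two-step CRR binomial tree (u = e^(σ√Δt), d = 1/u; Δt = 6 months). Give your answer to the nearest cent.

€0.08

CRR parameters: u = e^(σ√Δt) = e^(0.15·√0.5) = 1.1119, d = 1/u = 0.8994
Per-period rate: rΔt = 0.12·0.5 = 0.06, so R = e^0.06 = 1.0618
Risk-neutral probability p = (e^0.06 − 0.8994)/(1.1119 − 0.8994) = 0.1625/0.2125 = 0.7645
Terminal stock prices: S_uu = 179.3, S_ud = 145, S_dd = 117.3
Terminal payoffs (K − S): max(-60.27, 0) = 0, max(-26, 0) = 0, max(1.716, 0) = 1.716
Node u (S = 161.2): V_u = e^(−0.06)·[0.7645·0.0000 + 0.2355·0.0000] = 0.0000
Node d (S = 130.4): V_d = e^(−0.06)·[0.7645·0.0000 + 0.2355·1.7156] = 0.3806
Node 0 (S = 145): V_0 = e^(−0.06)·[0.7645·0.0000 + 0.2355·0.3806] = 0.0844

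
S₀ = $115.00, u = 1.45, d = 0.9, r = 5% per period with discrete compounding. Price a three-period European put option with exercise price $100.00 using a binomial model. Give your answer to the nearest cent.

Risk-neutral probability p = (1 + 0.05 − 0.9)/(1.45 − 0.9) = 0.1500/0.5500 = 0.2727
Terminal stock prices: S_uuu = 350.6, S_uud = 217.6, S_udd = 135.1, S_ddd = 83.84
Terminal payoffs (K − S): max(-250.6, 0) = 0, max(-117.6, 0) = 0, max(-35.07, 0) = 0, max(16.16, 0) = 16.16
Node uu (S = 241.8): V_uu = 1/1.05·[0.2727·0.0000 + 0.7273·0.0000] = 0.0000
Node ud (S = 150.1): V_ud = 1/1.05·[0.2727·0.0000 + 0.7273·0.0000] = 0.0000
Node dd (S = 93.15): V_dd = 1/1.05·[0.2727·0.0000 + 0.7273·16.1650] = 11.1965
Node u (S = 166.8): V_u = 1/1.05·[0.2727·0.0000 + 0.7273·0.0000] = 0.0000
Node d (S = 103.5): V_d = 1/1.05·[0.2727·0.0000 + 0.7273·11.1965] = 7.7552
Node 0 (S = 115): V_0 = 1/1.05·[0.2727·0.0000 + 0.7273·7.7552] = 5.3716

$5.37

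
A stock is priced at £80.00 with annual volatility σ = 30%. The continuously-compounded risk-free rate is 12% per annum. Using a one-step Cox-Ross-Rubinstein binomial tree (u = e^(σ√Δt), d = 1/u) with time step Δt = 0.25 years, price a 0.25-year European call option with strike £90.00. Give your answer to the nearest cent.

CRR parameters: u = e^(σ√Δt) = e^(0.3·√0.25) = 1.1618, d = 1/u = 0.8607
Per-period rate: rΔt = 0.12·0.25 = 0.03, so R = e^0.03 = 1.0305
Risk-neutral probability p = (e^0.03 − 0.8607)/(1.1618 − 0.8607) = 0.1697/0.3011 = 0.5637
Terminal stock prices: S_u = 92.95, S_d = 68.86
Terminal payoffs (S − K): max(2.947, 0) = 2.947, max(-21.14, 0) = 0
Node 0 (S = 80): V_0 = e^(−0.03)·[0.5637·2.9467 + 0.4363·0.0000] = 1.6120

£1.61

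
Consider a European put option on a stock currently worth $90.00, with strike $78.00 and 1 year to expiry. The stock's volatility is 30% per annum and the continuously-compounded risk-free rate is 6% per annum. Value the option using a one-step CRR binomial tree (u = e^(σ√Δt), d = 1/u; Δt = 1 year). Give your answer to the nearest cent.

$5.04

CRR parameters: u = e^(σ√Δt) = e^(0.3·√1) = 1.3499, d = 1/u = 0.7408
Per-period rate: rΔt = 0.06·1 = 0.06, so R = e^0.06 = 1.0618
Risk-neutral probability p = (e^0.06 − 0.7408)/(1.3499 − 0.7408) = 0.3210/0.6090 = 0.5271
Terminal stock prices: S_u = 121.5, S_d = 66.67
Terminal payoffs (K − S): max(-43.49, 0) = 0, max(11.33, 0) = 11.33
Node 0 (S = 90): V_0 = e^(−0.06)·[0.5271·0.0000 + 0.4729·11.3264] = 5.0444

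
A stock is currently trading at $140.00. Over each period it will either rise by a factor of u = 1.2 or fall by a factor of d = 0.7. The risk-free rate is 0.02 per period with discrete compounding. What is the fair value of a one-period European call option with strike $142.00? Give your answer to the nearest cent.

$16.31

Risk-neutral probability p = (1 + 0.02 − 0.7)/(1.2 − 0.7) = 0.3200/0.5000 = 0.6400
Terminal stock prices: S_u = 168, S_d = 98
Terminal payoffs (S − K): max(26, 0) = 26, max(-44, 0) = 0
Node 0 (S = 140): V_0 = 1/1.02·[0.6400·26.0000 + 0.3600·0.0000] = 16.3137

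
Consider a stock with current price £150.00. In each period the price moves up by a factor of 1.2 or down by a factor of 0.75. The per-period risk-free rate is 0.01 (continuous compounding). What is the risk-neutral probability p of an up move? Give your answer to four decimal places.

p = 0.5779

Risk-neutral probability p = (e^0.01 − 0.75)/(1.2 − 0.75) = 0.2601/0.4500 = 0.5779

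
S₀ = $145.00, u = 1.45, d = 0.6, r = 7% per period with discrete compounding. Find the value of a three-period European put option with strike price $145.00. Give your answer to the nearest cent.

$27.05

Risk-neutral probability p = (1 + 0.07 − 0.6)/(1.45 − 0.6) = 0.4700/0.8500 = 0.5529
Terminal stock prices: S_uuu = 442.1, S_uud = 182.9, S_udd = 75.69, S_ddd = 31.32
Terminal payoffs (K − S): max(-297.1, 0) = 0, max(-37.92, 0) = 0, max(69.31, 0) = 69.31, max(113.7, 0) = 113.7
Node uu (S = 304.9): V_uu = 1/1.07·[0.5529·0.0000 + 0.4471·0.0000] = 0.0000
Node ud (S = 126.1): V_ud = 1/1.07·[0.5529·0.0000 + 0.4471·69.3100] = 28.9585
Node dd (S = 52.2): V_dd = 1/1.07·[0.5529·69.3100 + 0.4471·113.6800] = 83.3140
Node u (S = 210.2): V_u = 1/1.07·[0.5529·0.0000 + 0.4471·28.9585] = 12.0992
Node d (S = 87): V_d = 1/1.07·[0.5529·28.9585 + 0.4471·83.3140] = 49.7744
Node 0 (S = 145): V_0 = 1/1.07·[0.5529·12.0992 + 0.4471·49.7744] = 27.0488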